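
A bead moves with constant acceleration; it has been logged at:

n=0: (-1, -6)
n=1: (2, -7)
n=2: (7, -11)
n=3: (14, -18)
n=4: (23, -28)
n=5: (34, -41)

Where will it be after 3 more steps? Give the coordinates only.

(79, -98)

First differences are (+3, -1), (+5, -4), (+7, -7), (+9, -10), (+11, -13); their common second difference is (+2, -3) (constant acceleration).
step 6: (34, -41) + (+13, -16) → (47, -57)
step 7: (47, -57) + (+15, -19) → (62, -76)
step 8: (62, -76) + (+17, -22) → (79, -98)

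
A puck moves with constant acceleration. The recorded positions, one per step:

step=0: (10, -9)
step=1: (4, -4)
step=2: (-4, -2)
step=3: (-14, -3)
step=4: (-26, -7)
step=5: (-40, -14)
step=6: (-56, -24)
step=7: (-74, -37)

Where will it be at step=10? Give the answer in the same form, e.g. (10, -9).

(-140, -94)

First differences are (-6, +5), (-8, +2), (-10, -1), (-12, -4), (-14, -7), (-16, -10), (-18, -13); their common second difference is (-2, -3) (constant acceleration).
step 8: (-74, -37) + (-20, -16) → (-94, -53)
step 9: (-94, -53) + (-22, -19) → (-116, -72)
step 10: (-116, -72) + (-24, -22) → (-140, -94)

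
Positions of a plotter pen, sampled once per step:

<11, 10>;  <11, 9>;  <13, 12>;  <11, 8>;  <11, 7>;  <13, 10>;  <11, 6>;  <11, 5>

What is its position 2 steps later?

<11, 4>

The moves between consecutive positions are <+0, -1>, <+2, +3>, <-2, -4>, <+0, -1>, <+2, +3>, <-2, -4>, <+0, -1>; they repeat the 3-cycle [<+0, -1>, <+2, +3>, <-2, -4>].
step 8: apply <+2, +3> → <13, 8>
step 9: apply <-2, -4> → <11, 4>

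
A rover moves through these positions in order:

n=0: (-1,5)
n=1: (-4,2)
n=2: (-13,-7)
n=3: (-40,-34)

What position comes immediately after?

(-121,-115)

Step-to-step displacements: (-3,-3), (-9,-9), (-27,-27); each is 3× the previous.
step 4: (-40,-34) + (-81,-81) → (-121,-115)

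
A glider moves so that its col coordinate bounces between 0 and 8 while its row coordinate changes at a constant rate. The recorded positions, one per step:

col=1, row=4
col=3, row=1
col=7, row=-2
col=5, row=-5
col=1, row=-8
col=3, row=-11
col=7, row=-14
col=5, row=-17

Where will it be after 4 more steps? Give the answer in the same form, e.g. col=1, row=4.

col=5, row=-29

The col coordinate reflects between 0 and 8, moving 4 per step.
  step 8: 5 → 1
  step 9: 1 → 3
  step 10: 3 → 7
  step 11: 7 → 5
The row coordinate changes by -3 each step: at step 11 it is -29.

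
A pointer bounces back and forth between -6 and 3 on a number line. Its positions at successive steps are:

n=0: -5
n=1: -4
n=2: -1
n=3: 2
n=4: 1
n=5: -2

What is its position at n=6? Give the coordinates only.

The value travels 3 per step and bounces off the walls at -6 and 3.
  step 6: -2 → -5

-5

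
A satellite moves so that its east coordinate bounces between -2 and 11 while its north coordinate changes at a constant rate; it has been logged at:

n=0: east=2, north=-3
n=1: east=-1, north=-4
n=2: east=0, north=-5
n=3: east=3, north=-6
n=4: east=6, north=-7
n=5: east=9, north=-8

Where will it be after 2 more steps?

The east coordinate travels 3 per step and bounces off the walls at -2 and 11.
  step 6: 9 → 10
  step 7: 10 → 7
The north coordinate changes by -1 each step: at step 7 it is -10.

east=7, north=-10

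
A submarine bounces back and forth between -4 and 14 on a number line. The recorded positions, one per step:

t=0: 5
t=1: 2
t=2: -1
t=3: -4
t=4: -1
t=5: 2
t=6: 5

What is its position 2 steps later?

11

The value travels 3 per step and bounces off the walls at -4 and 14.
  step 7: 5 → 8
  step 8: 8 → 11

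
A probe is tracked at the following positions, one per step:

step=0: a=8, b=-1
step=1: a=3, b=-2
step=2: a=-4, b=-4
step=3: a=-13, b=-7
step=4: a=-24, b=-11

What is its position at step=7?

a=-69, b=-29

Successive displacements: (-5, -1), (-7, -2), (-9, -3), (-11, -4) — each changes by (-2, -1).
step 5: a=-24, b=-11 + (-13, -5) → a=-37, b=-16
step 6: a=-37, b=-16 + (-15, -6) → a=-52, b=-22
step 7: a=-52, b=-22 + (-17, -7) → a=-69, b=-29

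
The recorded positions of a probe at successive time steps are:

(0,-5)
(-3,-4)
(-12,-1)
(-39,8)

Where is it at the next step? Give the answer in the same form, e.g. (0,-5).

(-120,35)

Consecutive displacements (-3,+1), (-9,+3), (-27,+9) scale by a factor of 3 each step.
step 4: (-39,8) + (-81,+27) → (-120,35)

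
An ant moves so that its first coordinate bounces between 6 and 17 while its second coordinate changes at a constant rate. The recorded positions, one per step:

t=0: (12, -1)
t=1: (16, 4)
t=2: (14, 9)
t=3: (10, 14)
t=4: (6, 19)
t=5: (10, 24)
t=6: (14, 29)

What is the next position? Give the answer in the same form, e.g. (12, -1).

(16, 34)

The first coordinate travels 4 per step and bounces off the walls at 6 and 17.
  step 7: 14 → 16
The second coordinate changes by +5 each step: at step 7 it is 34.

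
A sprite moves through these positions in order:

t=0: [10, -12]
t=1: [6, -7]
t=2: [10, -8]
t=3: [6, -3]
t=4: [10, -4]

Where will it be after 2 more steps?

Step-to-step displacements: [-4, +5], [+4, -1], [-4, +5], [+4, -1] — a repeating cycle of length 2.
step 5: apply [-4, +5] → [6, 1]
step 6: apply [+4, -1] → [10, 0]

[10, 0]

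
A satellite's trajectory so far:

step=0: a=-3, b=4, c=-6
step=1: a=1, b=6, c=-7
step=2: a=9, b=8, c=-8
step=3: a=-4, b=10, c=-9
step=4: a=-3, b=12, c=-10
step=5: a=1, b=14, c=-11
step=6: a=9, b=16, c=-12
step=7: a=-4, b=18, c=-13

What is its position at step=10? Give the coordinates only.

a=9, b=24, c=-16

A: cycles through -3, 1, 9, -4 every 4 steps. Step 10 lands at position 2 of the cycle → 9.
B: linear, +2 per step → 24 at step 10.
C: linear, -1 per step → -16 at step 10.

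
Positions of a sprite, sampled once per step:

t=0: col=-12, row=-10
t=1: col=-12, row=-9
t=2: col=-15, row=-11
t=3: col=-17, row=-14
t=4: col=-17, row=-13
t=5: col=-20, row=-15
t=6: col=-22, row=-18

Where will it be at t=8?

col=-25, row=-19

Differencing gives (+0,+1), (-3,-2), (-2,-3), (+0,+1), (-3,-2), (-2,-3). This is the pattern (+0,+1), (-3,-2), (-2,-3) repeated.
step 7: apply (+0,+1) → col=-22, row=-17
step 8: apply (-3,-2) → col=-25, row=-19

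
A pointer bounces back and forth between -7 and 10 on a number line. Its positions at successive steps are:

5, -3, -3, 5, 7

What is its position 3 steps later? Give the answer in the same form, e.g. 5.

The value travels 8 per step and bounces off the walls at -7 and 10.
  step 5: 7 → -1
  step 6: -1 → -5
  step 7: -5 → 3

3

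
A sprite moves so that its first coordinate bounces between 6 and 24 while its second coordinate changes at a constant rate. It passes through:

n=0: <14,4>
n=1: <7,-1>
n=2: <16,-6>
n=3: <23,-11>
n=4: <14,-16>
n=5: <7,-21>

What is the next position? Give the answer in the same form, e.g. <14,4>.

The first coordinate travels 9 per step and bounces off the walls at 6 and 24.
  step 6: 7 → 16
The second coordinate changes by -5 each step: at step 6 it is -26.

<16,-26>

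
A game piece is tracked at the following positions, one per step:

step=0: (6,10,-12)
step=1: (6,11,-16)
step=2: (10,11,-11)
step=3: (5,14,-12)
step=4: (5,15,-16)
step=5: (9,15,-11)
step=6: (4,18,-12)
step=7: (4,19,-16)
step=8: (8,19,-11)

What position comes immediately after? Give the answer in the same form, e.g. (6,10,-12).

(3,22,-12)

The moves between consecutive positions are (+0,+1,-4), (+4,+0,+5), (-5,+3,-1), (+0,+1,-4), (+4,+0,+5), (-5,+3,-1), (+0,+1,-4), (+4,+0,+5); they repeat the 3-cycle [(+0,+1,-4), (+4,+0,+5), (-5,+3,-1)].
step 9: apply (-5,+3,-1) → (3,22,-12)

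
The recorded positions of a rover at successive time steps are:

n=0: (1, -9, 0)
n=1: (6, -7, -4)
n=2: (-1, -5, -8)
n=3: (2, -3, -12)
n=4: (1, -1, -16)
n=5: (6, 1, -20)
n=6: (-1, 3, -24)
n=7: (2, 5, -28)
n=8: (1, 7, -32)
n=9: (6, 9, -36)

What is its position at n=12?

(1, 15, -48)

First: cycles through 1, 6, -1, 2 every 4 steps. Step 12 lands at position 0 of the cycle → 1.
Second: linear, +2 per step → 15 at step 12.
Third: linear, -4 per step → -48 at step 12.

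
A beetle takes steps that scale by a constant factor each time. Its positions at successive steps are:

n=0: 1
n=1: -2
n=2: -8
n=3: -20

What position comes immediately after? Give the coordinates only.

-44

The jumps are -3, -6, -12 — a geometric progression with ratio 2.
step 4: -20 − 24 → -44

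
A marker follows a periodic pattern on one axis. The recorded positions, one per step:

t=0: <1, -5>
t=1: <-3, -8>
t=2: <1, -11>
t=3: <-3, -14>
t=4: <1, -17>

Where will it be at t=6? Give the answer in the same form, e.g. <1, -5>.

<1, -23>

First: cycles through 1, -3 every 2 steps. Step 6 lands at position 0 of the cycle → 1.
Second: linear, -3 per step → -23 at step 6.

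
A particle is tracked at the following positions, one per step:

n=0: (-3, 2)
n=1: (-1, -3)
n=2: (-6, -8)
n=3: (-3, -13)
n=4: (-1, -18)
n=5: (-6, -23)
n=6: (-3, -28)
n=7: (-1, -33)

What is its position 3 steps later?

First: cycles through -3, -1, -6 every 3 steps. Step 10 lands at position 1 of the cycle → -1.
Second: linear, -5 per step → -48 at step 10.

(-1, -48)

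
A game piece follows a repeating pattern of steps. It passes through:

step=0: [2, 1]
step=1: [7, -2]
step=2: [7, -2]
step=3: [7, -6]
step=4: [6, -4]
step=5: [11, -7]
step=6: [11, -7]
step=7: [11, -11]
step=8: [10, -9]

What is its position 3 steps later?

[15, -16]

The moves between consecutive positions are [+5, -3], [+0, +0], [+0, -4], [-1, +2], [+5, -3], [+0, +0], [+0, -4], [-1, +2]; they repeat the 4-cycle [[+5, -3], [+0, +0], [+0, -4], [-1, +2]].
step 9: apply [+5, -3] → [15, -12]
step 10: apply [+0, +0] → [15, -12]
step 11: apply [+0, -4] → [15, -16]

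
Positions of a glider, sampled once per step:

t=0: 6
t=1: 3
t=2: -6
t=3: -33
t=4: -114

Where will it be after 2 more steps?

The jumps are -3, -9, -27, -81 — a geometric progression with ratio 3.
step 5: -114 − 243 → -357
step 6: -357 − 729 → -1086

-1086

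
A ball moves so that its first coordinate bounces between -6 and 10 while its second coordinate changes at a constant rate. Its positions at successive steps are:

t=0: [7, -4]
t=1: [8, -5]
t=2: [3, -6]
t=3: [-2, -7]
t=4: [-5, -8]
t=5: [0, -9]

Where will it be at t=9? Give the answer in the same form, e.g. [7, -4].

[0, -13]

The first coordinate travels 5 per step and bounces off the walls at -6 and 10.
  step 6: 0 → 5
  step 7: 5 → 10
  step 8: 10 → 5
  step 9: 5 → 0
The second coordinate changes by -1 each step: at step 9 it is -13.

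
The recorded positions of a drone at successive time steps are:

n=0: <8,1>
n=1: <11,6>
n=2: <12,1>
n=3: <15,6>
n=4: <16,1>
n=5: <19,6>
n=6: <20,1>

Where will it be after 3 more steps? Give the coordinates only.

<27,6>

Step-to-step displacements: <+3,+5>, <+1,-5>, <+3,+5>, <+1,-5>, <+3,+5>, <+1,-5> — a repeating cycle of length 2.
step 7: apply <+3,+5> → <23,6>
step 8: apply <+1,-5> → <24,1>
step 9: apply <+3,+5> → <27,6>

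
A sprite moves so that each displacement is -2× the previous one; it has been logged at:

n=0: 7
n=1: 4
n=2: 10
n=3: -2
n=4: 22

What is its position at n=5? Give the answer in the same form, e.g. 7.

-26

Consecutive displacements -3, +6, -12, +24 scale by a factor of -2 each step.
step 5: 22 − 48 → -26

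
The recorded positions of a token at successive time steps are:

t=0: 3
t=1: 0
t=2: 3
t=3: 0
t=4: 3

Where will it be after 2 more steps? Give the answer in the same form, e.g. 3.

3

Consecutive displacements -3, +3, -3, +3 scale by a factor of -1 each step.
step 5: 3 − 3 → 0
step 6: 0 + 3 → 3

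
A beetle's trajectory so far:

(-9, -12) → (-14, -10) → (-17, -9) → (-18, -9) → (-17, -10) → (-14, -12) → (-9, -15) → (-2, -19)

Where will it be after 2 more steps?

(18, -30)

First differences are (-5, +2), (-3, +1), (-1, +0), (+1, -1), (+3, -2), (+5, -3), (+7, -4); their common second difference is (+2, -1) (constant acceleration).
step 8: (-2, -19) + (+9, -5) → (7, -24)
step 9: (7, -24) + (+11, -6) → (18, -30)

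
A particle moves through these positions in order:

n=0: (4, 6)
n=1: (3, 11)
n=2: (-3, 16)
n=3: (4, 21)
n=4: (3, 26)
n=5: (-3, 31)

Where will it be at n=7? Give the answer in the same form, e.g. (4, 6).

(3, 41)

First: cycles through 4, 3, -3 every 3 steps. Step 7 lands at position 1 of the cycle → 3.
Second: linear, +5 per step → 41 at step 7.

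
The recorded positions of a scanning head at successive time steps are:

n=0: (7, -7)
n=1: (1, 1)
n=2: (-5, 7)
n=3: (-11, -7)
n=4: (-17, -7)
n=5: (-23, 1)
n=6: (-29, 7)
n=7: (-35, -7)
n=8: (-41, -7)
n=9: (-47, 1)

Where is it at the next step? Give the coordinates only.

First: linear, -6 per step → -53 at step 10.
Second: cycles through -7, 1, 7, -7 every 4 steps. Step 10 lands at position 2 of the cycle → 7.

(-53, 7)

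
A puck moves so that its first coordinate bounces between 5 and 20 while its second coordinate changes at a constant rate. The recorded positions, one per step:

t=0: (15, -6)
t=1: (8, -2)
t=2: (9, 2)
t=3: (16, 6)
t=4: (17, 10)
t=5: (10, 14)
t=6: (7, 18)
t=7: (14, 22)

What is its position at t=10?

(5, 34)

The first coordinate travels 7 per step and bounces off the walls at 5 and 20.
  step 8: 14 → 19
  step 9: 19 → 12
  step 10: 12 → 5
The second coordinate changes by +4 each step: at step 10 it is 34.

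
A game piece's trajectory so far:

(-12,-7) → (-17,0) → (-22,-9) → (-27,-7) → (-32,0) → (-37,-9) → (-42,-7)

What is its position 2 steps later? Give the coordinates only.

First: linear, -5 per step → -52 at step 8.
Second: cycles through -7, 0, -9 every 3 steps. Step 8 lands at position 2 of the cycle → -9.

(-52,-9)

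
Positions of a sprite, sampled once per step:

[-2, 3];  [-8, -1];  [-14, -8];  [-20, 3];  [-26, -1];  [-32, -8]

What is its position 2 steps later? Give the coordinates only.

[-44, -1]

First: linear, -6 per step → -44 at step 7.
Second: cycles through 3, -1, -8 every 3 steps. Step 7 lands at position 1 of the cycle → -1.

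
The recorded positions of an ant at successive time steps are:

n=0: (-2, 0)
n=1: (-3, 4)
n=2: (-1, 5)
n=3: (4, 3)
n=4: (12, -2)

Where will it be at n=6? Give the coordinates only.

Taking differences between consecutive positions: (-1, +4), (+2, +1), (+5, -2), (+8, -5). These grow by (+3, -3) each step.
step 5: (12, -2) + (+11, -8) → (23, -10)
step 6: (23, -10) + (+14, -11) → (37, -21)

(37, -21)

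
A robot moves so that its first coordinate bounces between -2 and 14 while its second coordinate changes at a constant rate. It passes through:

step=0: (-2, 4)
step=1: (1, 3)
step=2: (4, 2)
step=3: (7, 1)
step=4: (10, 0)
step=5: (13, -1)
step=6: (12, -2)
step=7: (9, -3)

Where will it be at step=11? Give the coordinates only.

The first coordinate travels 3 per step and bounces off the walls at -2 and 14.
  step 8: 9 → 6
  step 9: 6 → 3
  step 10: 3 → 0
  step 11: 0 → -1
The second coordinate changes by -1 each step: at step 11 it is -7.

(-1, -7)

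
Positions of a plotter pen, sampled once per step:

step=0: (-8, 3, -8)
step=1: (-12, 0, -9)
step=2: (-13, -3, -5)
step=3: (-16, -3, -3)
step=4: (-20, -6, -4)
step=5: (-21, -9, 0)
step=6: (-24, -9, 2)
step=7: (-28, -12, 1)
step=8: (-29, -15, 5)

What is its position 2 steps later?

Differencing gives (-4, -3, -1), (-1, -3, +4), (-3, +0, +2), (-4, -3, -1), (-1, -3, +4), (-3, +0, +2), (-4, -3, -1), (-1, -3, +4). This is the pattern (-4, -3, -1), (-1, -3, +4), (-3, +0, +2) repeated.
step 9: apply (-3, +0, +2) → (-32, -15, 7)
step 10: apply (-4, -3, -1) → (-36, -18, 6)

(-36, -18, 6)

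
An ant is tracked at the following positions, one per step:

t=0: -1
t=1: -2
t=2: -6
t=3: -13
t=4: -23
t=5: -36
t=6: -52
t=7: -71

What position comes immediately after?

-93

Taking differences between consecutive positions: -1, -4, -7, -10, -13, -16, -19. These grow by -3 each step.
step 8: -71 − 22 → -93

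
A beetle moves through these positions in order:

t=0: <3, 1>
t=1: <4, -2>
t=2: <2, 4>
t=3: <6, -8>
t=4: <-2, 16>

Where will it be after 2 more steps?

The jumps are <+1, -3>, <-2, +6>, <+4, -12>, <-8, +24> — a geometric progression with ratio -2.
step 5: <-2, 16> + <+16, -48> → <14, -32>
step 6: <14, -32> + <-32, +96> → <-18, 64>

<-18, 64>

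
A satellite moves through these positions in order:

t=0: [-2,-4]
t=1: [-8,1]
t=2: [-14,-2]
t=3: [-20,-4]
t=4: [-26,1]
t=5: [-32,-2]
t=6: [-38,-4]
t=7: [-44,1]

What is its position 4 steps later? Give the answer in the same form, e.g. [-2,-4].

[-68,-2]

First: linear, -6 per step → -68 at step 11.
Second: cycles through -4, 1, -2 every 3 steps. Step 11 lands at position 2 of the cycle → -2.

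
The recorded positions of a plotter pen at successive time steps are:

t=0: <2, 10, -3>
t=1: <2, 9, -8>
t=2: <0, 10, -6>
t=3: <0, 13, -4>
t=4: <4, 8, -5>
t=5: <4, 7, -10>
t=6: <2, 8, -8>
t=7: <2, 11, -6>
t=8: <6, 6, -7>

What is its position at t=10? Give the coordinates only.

<4, 6, -10>

Differencing gives <+0, -1, -5>, <-2, +1, +2>, <+0, +3, +2>, <+4, -5, -1>, <+0, -1, -5>, <-2, +1, +2>, <+0, +3, +2>, <+4, -5, -1>. This is the pattern <+0, -1, -5>, <-2, +1, +2>, <+0, +3, +2>, <+4, -5, -1> repeated.
step 9: apply <+0, -1, -5> → <6, 5, -12>
step 10: apply <-2, +1, +2> → <4, 6, -10>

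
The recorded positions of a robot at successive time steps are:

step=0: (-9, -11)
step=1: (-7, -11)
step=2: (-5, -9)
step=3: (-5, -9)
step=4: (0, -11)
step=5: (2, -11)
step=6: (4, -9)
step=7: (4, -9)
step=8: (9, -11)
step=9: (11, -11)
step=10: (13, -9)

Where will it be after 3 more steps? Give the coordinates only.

(20, -11)

Step-to-step displacements: (+2, +0), (+2, +2), (+0, +0), (+5, -2), (+2, +0), (+2, +2), (+0, +0), (+5, -2), (+2, +0), (+2, +2) — a repeating cycle of length 4.
step 11: apply (+0, +0) → (13, -9)
step 12: apply (+5, -2) → (18, -11)
step 13: apply (+2, +0) → (20, -11)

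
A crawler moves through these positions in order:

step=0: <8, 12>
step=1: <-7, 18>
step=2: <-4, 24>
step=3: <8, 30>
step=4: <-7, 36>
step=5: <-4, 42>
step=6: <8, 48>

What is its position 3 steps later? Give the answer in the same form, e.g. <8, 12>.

First: cycles through 8, -7, -4 every 3 steps. Step 9 lands at position 0 of the cycle → 8.
Second: linear, +6 per step → 66 at step 9.

<8, 66>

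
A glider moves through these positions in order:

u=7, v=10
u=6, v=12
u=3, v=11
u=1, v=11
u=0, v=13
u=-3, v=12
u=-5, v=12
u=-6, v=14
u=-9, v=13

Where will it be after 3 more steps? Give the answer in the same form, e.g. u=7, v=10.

u=-15, v=14

Step-to-step displacements: (-1, +2), (-3, -1), (-2, +0), (-1, +2), (-3, -1), (-2, +0), (-1, +2), (-3, -1) — a repeating cycle of length 3.
step 9: apply (-2, +0) → u=-11, v=13
step 10: apply (-1, +2) → u=-12, v=15
step 11: apply (-3, -1) → u=-15, v=14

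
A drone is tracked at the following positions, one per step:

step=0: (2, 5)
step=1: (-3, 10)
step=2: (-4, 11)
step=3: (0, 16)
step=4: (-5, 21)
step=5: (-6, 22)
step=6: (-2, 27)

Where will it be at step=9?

Differencing gives (-5, +5), (-1, +1), (+4, +5), (-5, +5), (-1, +1), (+4, +5). This is the pattern (-5, +5), (-1, +1), (+4, +5) repeated.
step 7: apply (-5, +5) → (-7, 32)
step 8: apply (-1, +1) → (-8, 33)
step 9: apply (+4, +5) → (-4, 38)

(-4, 38)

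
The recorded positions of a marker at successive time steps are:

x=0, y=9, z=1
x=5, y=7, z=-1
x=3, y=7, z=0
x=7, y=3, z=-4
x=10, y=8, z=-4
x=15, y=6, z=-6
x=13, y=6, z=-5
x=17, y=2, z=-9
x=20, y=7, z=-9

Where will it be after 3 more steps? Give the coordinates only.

Step-to-step displacements: (+5, -2, -2), (-2, +0, +1), (+4, -4, -4), (+3, +5, +0), (+5, -2, -2), (-2, +0, +1), (+4, -4, -4), (+3, +5, +0) — a repeating cycle of length 4.
step 9: apply (+5, -2, -2) → x=25, y=5, z=-11
step 10: apply (-2, +0, +1) → x=23, y=5, z=-10
step 11: apply (+4, -4, -4) → x=27, y=1, z=-14

x=27, y=1, z=-14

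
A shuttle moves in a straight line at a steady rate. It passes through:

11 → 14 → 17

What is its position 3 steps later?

26

Each step adds +3 to the position.
step 3: 17 + 3 → 20
step 4: 20 + 3 → 23
step 5: 23 + 3 → 26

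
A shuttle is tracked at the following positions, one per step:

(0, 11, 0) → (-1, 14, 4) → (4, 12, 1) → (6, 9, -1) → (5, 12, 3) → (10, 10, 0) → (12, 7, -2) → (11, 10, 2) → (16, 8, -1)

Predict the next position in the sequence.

Step-to-step displacements: (-1, +3, +4), (+5, -2, -3), (+2, -3, -2), (-1, +3, +4), (+5, -2, -3), (+2, -3, -2), (-1, +3, +4), (+5, -2, -3) — a repeating cycle of length 3.
step 9: apply (+2, -3, -2) → (18, 5, -3)

(18, 5, -3)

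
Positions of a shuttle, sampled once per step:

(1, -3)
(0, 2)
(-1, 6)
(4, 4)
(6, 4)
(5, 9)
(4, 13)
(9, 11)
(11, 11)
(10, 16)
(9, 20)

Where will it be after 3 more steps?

(15, 23)

Step-to-step displacements: (-1, +5), (-1, +4), (+5, -2), (+2, +0), (-1, +5), (-1, +4), (+5, -2), (+2, +0), (-1, +5), (-1, +4) — a repeating cycle of length 4.
step 11: apply (+5, -2) → (14, 18)
step 12: apply (+2, +0) → (16, 18)
step 13: apply (-1, +5) → (15, 23)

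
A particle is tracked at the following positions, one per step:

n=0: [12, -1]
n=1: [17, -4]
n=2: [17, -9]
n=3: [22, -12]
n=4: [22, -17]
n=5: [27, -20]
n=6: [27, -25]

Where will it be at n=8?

[32, -33]

The moves between consecutive positions are [+5, -3], [+0, -5], [+5, -3], [+0, -5], [+5, -3], [+0, -5]; they repeat the 2-cycle [[+5, -3], [+0, -5]].
step 7: apply [+5, -3] → [32, -28]
step 8: apply [+0, -5] → [32, -33]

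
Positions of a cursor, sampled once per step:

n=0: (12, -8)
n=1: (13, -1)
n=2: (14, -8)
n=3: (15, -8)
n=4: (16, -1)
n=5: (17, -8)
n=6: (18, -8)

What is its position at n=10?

The first coordinate changes by +1 each step, so at step 10 it is 12 + 10·(1) = 22.
The second coordinate repeats the cycle [-8, -1, -8] with period 3; step 10 mod 3 = 1, giving -1.

(22, -1)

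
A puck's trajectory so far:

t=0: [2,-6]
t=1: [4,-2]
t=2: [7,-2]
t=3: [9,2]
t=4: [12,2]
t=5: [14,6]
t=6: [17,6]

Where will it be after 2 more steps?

[22,10]

The moves between consecutive positions are [+2,+4], [+3,+0], [+2,+4], [+3,+0], [+2,+4], [+3,+0]; they repeat the 2-cycle [[+2,+4], [+3,+0]].
step 7: apply [+2,+4] → [19,10]
step 8: apply [+3,+0] → [22,10]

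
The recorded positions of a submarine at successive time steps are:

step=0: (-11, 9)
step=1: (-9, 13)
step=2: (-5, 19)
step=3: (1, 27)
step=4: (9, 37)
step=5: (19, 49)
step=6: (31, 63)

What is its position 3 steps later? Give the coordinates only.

First differences are (+2, +4), (+4, +6), (+6, +8), (+8, +10), (+10, +12), (+12, +14); their common second difference is (+2, +2) (constant acceleration).
step 7: (31, 63) + (+14, +16) → (45, 79)
step 8: (45, 79) + (+16, +18) → (61, 97)
step 9: (61, 97) + (+18, +20) → (79, 117)

(79, 117)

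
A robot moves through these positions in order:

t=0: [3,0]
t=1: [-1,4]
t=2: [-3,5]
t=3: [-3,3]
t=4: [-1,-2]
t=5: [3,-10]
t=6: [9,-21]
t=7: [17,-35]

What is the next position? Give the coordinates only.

[27,-52]

First differences are [-4,+4], [-2,+1], [+0,-2], [+2,-5], [+4,-8], [+6,-11], [+8,-14]; their common second difference is [+2,-3] (constant acceleration).
step 8: [17,-35] + [+10,-17] → [27,-52]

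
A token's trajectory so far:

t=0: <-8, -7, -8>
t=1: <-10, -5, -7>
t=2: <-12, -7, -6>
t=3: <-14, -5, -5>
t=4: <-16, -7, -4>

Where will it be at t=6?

<-20, -7, -2>

The first coordinate changes by -2 each step, so at step 6 it is -8 + 6·(-2) = -20.
The second coordinate repeats the cycle [-7, -5] with period 2; step 6 mod 2 = 0, giving -7.
The third coordinate changes by +1 each step, so at step 6 it is -8 + 6·(1) = -2.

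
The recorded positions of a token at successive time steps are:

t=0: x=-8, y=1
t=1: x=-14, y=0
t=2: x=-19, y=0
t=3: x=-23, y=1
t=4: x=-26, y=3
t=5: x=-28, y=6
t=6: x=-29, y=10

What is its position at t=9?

x=-26, y=28

Taking differences between consecutive positions: (-6, -1), (-5, +0), (-4, +1), (-3, +2), (-2, +3), (-1, +4). These grow by (+1, +1) each step.
step 7: x=-29, y=10 + (+0, +5) → x=-29, y=15
step 8: x=-29, y=15 + (+1, +6) → x=-28, y=21
step 9: x=-28, y=21 + (+2, +7) → x=-26, y=28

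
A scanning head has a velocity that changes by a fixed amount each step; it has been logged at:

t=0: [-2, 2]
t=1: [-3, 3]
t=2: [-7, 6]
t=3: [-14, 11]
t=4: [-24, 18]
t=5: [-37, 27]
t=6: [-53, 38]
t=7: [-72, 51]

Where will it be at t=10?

[-147, 102]

Taking differences between consecutive positions: [-1, +1], [-4, +3], [-7, +5], [-10, +7], [-13, +9], [-16, +11], [-19, +13]. These grow by [-3, +2] each step.
step 8: [-72, 51] + [-22, +15] → [-94, 66]
step 9: [-94, 66] + [-25, +17] → [-119, 83]
step 10: [-119, 83] + [-28, +19] → [-147, 102]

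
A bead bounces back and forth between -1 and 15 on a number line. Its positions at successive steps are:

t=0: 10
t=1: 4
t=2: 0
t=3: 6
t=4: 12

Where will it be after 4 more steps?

The value travels 6 per step and bounces off the walls at -1 and 15.
  step 5: 12 → 12
  step 6: 12 → 6
  step 7: 6 → 0
  step 8: 0 → 4

4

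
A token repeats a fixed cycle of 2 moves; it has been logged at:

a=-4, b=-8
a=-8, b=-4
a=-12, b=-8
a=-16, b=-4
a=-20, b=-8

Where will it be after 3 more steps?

a=-32, b=-4

Differencing gives (-4,+4), (-4,-4), (-4,+4), (-4,-4). This is the pattern (-4,+4), (-4,-4) repeated.
step 5: apply (-4,+4) → a=-24, b=-4
step 6: apply (-4,-4) → a=-28, b=-8
step 7: apply (-4,+4) → a=-32, b=-4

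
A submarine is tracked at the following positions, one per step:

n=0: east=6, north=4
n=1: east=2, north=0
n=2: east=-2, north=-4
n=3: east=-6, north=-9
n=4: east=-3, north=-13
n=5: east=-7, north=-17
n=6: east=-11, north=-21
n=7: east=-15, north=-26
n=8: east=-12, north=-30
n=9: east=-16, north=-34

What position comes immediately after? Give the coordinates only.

Differencing gives (-4, -4), (-4, -4), (-4, -5), (+3, -4), (-4, -4), (-4, -4), (-4, -5), (+3, -4), (-4, -4). This is the pattern (-4, -4), (-4, -4), (-4, -5), (+3, -4) repeated.
step 10: apply (-4, -4) → east=-20, north=-38

east=-20, north=-38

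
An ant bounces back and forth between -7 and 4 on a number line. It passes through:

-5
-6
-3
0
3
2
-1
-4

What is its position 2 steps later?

The value travels 3 per step and bounces off the walls at -7 and 4.
  step 8: -4 → -7
  step 9: -7 → -4

-4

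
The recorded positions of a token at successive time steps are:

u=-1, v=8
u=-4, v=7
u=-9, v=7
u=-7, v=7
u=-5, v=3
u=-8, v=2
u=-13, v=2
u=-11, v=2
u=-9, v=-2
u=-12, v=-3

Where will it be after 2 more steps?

u=-15, v=-3

Differencing gives (-3, -1), (-5, +0), (+2, +0), (+2, -4), (-3, -1), (-5, +0), (+2, +0), (+2, -4), (-3, -1). This is the pattern (-3, -1), (-5, +0), (+2, +0), (+2, -4) repeated.
step 10: apply (-5, +0) → u=-17, v=-3
step 11: apply (+2, +0) → u=-15, v=-3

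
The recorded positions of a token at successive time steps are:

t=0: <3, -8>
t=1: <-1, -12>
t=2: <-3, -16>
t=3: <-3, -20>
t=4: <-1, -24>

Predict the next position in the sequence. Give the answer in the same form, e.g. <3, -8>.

<3, -28>

Taking differences between consecutive positions: <-4, -4>, <-2, -4>, <+0, -4>, <+2, -4>. These grow by <+2, +0> each step.
step 5: <-1, -24> + <+4, -4> → <3, -28>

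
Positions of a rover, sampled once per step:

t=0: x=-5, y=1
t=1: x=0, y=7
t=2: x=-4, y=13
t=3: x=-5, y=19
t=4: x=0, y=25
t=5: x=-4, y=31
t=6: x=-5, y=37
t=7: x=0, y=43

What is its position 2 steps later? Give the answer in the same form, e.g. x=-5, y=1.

X: cycles through -5, 0, -4 every 3 steps. Step 9 lands at position 0 of the cycle → -5.
Y: linear, +6 per step → 55 at step 9.

x=-5, y=55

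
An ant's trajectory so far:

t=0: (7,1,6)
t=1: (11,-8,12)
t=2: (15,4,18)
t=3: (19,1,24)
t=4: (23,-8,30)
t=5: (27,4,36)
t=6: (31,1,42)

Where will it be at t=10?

(47,-8,66)

The first coordinate changes by +4 each step, so at step 10 it is 7 + 10·(4) = 47.
The second coordinate repeats the cycle [1, -8, 4] with period 3; step 10 mod 3 = 1, giving -8.
The third coordinate changes by +6 each step, so at step 10 it is 6 + 10·(6) = 66.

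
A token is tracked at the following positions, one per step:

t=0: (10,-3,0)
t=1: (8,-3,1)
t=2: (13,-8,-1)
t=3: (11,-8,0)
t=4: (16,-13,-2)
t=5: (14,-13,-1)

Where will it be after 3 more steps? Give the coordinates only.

(22,-23,-4)

The moves between consecutive positions are (-2,+0,+1), (+5,-5,-2), (-2,+0,+1), (+5,-5,-2), (-2,+0,+1); they repeat the 2-cycle [(-2,+0,+1), (+5,-5,-2)].
step 6: apply (+5,-5,-2) → (19,-18,-3)
step 7: apply (-2,+0,+1) → (17,-18,-2)
step 8: apply (+5,-5,-2) → (22,-23,-4)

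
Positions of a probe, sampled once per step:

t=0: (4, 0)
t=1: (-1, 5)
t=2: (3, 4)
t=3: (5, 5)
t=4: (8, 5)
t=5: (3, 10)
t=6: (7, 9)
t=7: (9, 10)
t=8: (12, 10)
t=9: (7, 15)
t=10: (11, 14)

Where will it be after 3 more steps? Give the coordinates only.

(11, 20)

The moves between consecutive positions are (-5, +5), (+4, -1), (+2, +1), (+3, +0), (-5, +5), (+4, -1), (+2, +1), (+3, +0), (-5, +5), (+4, -1); they repeat the 4-cycle [(-5, +5), (+4, -1), (+2, +1), (+3, +0)].
step 11: apply (+2, +1) → (13, 15)
step 12: apply (+3, +0) → (16, 15)
step 13: apply (-5, +5) → (11, 20)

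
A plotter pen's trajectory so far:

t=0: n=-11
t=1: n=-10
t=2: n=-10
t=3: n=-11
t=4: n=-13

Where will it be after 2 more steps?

n=-20

Taking differences between consecutive positions: +1, +0, -1, -2. These grow by -1 each step.
step 5: -13 − 3 → n=-16
step 6: -16 − 4 → n=-20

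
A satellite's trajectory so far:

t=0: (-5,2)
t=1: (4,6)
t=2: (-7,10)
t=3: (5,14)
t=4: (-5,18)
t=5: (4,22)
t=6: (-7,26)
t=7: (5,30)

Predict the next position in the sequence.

The first coordinate repeats the cycle [-5, 4, -7, 5] with period 4; step 8 mod 4 = 0, giving -5.
The second coordinate changes by +4 each step, so at step 8 it is 2 + 8·(4) = 34.

(-5,34)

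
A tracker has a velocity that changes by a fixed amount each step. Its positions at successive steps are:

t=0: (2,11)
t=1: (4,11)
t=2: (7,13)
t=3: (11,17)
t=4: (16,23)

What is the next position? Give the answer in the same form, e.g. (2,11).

(22,31)

Taking differences between consecutive positions: (+2,+0), (+3,+2), (+4,+4), (+5,+6). These grow by (+1,+2) each step.
step 5: (16,23) + (+6,+8) → (22,31)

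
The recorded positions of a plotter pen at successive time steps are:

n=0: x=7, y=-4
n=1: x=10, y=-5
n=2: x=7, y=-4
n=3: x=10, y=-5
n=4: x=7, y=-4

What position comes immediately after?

x=10, y=-5

The jumps are (+3, -1), (-3, +1), (+3, -1), (-3, +1) — a geometric progression with ratio -1.
step 5: x=7, y=-4 + (+3, -1) → x=10, y=-5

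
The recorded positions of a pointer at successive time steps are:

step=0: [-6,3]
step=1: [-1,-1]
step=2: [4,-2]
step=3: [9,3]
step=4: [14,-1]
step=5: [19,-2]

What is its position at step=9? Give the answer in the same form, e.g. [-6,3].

[39,3]

First: linear, +5 per step → 39 at step 9.
Second: cycles through 3, -1, -2 every 3 steps. Step 9 lands at position 0 of the cycle → 3.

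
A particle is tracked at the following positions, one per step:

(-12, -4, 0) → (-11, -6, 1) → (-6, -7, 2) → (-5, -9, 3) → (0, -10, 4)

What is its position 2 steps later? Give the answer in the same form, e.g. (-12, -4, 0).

(6, -13, 6)

Step-to-step displacements: (+1, -2, +1), (+5, -1, +1), (+1, -2, +1), (+5, -1, +1) — a repeating cycle of length 2.
step 5: apply (+1, -2, +1) → (1, -12, 5)
step 6: apply (+5, -1, +1) → (6, -13, 6)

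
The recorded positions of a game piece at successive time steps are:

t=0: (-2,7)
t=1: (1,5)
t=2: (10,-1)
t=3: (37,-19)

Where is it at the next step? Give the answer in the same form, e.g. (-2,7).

Consecutive displacements (+3,-2), (+9,-6), (+27,-18) scale by a factor of 3 each step.
step 4: (37,-19) + (+81,-54) → (118,-73)

(118,-73)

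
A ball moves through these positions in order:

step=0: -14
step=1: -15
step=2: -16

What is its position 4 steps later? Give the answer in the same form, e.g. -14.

The position changes by -1 every step.
step 3: -16 − 1 → -17
step 4: -17 − 1 → -18
step 5: -18 − 1 → -19
step 6: -19 − 1 → -20

-20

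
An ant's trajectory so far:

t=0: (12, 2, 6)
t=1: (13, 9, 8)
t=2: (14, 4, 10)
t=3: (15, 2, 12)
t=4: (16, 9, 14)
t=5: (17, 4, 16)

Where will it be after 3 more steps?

The first coordinate changes by +1 each step, so at step 8 it is 12 + 8·(1) = 20.
The second coordinate repeats the cycle [2, 9, 4] with period 3; step 8 mod 3 = 2, giving 4.
The third coordinate changes by +2 each step, so at step 8 it is 6 + 8·(2) = 22.

(20, 4, 22)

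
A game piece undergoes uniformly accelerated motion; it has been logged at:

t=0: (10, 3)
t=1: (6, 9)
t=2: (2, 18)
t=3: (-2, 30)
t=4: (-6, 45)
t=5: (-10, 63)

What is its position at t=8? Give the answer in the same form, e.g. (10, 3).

First differences are (-4, +6), (-4, +9), (-4, +12), (-4, +15), (-4, +18); their common second difference is (+0, +3) (constant acceleration).
step 6: (-10, 63) + (-4, +21) → (-14, 84)
step 7: (-14, 84) + (-4, +24) → (-18, 108)
step 8: (-18, 108) + (-4, +27) → (-22, 135)

(-22, 135)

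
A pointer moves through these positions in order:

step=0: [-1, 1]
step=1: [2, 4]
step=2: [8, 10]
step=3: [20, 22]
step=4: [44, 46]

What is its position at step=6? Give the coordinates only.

Step-to-step displacements: [+3, +3], [+6, +6], [+12, +12], [+24, +24]; each is 2× the previous.
step 5: [44, 46] + [+48, +48] → [92, 94]
step 6: [92, 94] + [+96, +96] → [188, 190]

[188, 190]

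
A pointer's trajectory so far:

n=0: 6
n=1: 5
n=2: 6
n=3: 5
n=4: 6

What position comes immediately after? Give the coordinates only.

The jumps are -1, +1, -1, +1 — a geometric progression with ratio -1.
step 5: 6 − 1 → 5

5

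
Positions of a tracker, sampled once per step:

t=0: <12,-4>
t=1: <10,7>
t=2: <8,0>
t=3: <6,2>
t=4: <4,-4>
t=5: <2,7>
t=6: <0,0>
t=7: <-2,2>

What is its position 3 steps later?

<-8,0>

The first coordinate changes by -2 each step, so at step 10 it is 12 + 10·(-2) = -8.
The second coordinate repeats the cycle [-4, 7, 0, 2] with period 4; step 10 mod 4 = 2, giving 0.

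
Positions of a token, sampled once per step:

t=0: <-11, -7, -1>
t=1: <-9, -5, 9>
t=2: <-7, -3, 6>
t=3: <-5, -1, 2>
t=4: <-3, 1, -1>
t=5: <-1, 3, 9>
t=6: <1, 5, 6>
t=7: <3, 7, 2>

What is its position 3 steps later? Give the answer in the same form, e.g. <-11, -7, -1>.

<9, 13, 6>

The first coordinate changes by +2 each step, so at step 10 it is -11 + 10·(2) = 9.
The second coordinate changes by +2 each step, so at step 10 it is -7 + 10·(2) = 13.
The third coordinate repeats the cycle [-1, 9, 6, 2] with period 4; step 10 mod 4 = 2, giving 6.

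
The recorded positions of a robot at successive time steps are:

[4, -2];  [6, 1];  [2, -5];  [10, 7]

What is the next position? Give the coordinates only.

[-6, -17]

Consecutive displacements [+2, +3], [-4, -6], [+8, +12] scale by a factor of -2 each step.
step 4: [10, 7] + [-16, -24] → [-6, -17]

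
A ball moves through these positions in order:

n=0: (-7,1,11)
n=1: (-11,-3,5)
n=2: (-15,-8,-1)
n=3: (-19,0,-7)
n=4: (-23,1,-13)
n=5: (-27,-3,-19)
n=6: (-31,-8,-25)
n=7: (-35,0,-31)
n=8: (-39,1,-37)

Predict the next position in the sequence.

(-43,-3,-43)

First: linear, -4 per step → -43 at step 9.
Second: cycles through 1, -3, -8, 0 every 4 steps. Step 9 lands at position 1 of the cycle → -3.
Third: linear, -6 per step → -43 at step 9.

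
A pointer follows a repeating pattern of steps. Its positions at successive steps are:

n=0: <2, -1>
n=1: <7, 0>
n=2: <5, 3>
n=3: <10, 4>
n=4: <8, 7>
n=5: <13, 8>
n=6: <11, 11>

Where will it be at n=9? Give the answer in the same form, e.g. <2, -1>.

Step-to-step displacements: <+5, +1>, <-2, +3>, <+5, +1>, <-2, +3>, <+5, +1>, <-2, +3> — a repeating cycle of length 2.
step 7: apply <+5, +1> → <16, 12>
step 8: apply <-2, +3> → <14, 15>
step 9: apply <+5, +1> → <19, 16>

<19, 16>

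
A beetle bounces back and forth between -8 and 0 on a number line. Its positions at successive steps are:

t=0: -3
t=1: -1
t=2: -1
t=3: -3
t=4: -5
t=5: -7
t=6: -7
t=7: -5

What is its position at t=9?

-1

The value reflects between -8 and 0, moving 2 per step.
  step 8: -5 → -3
  step 9: -3 → -1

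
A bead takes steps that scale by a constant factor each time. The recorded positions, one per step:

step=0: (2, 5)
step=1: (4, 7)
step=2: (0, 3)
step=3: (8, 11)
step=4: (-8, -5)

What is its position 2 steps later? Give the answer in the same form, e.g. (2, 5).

(-40, -37)

Step-to-step displacements: (+2, +2), (-4, -4), (+8, +8), (-16, -16); each is -2× the previous.
step 5: (-8, -5) + (+32, +32) → (24, 27)
step 6: (24, 27) + (-64, -64) → (-40, -37)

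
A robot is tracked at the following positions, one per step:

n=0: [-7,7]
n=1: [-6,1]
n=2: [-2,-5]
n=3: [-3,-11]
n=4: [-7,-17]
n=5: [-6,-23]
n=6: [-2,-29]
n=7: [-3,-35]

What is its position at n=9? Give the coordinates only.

[-6,-47]

First: cycles through -7, -6, -2, -3 every 4 steps. Step 9 lands at position 1 of the cycle → -6.
Second: linear, -6 per step → -47 at step 9.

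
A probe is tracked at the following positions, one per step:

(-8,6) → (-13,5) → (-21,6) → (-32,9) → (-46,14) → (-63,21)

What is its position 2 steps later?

First differences are (-5,-1), (-8,+1), (-11,+3), (-14,+5), (-17,+7); their common second difference is (-3,+2) (constant acceleration).
step 6: (-63,21) + (-20,+9) → (-83,30)
step 7: (-83,30) + (-23,+11) → (-106,41)

(-106,41)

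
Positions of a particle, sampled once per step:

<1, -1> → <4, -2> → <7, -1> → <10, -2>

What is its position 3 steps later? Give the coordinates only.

<19, -1>

The first coordinate changes by +3 each step, so at step 6 it is 1 + 6·(3) = 19.
The second coordinate repeats the cycle [-1, -2] with period 2; step 6 mod 2 = 0, giving -1.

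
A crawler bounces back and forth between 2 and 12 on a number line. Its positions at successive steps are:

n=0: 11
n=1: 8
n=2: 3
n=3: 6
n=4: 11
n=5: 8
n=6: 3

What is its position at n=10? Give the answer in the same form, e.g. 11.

3

The value reflects between 2 and 12, moving 5 per step.
  step 7: 3 → 6
  step 8: 6 → 11
  step 9: 11 → 8
  step 10: 8 → 3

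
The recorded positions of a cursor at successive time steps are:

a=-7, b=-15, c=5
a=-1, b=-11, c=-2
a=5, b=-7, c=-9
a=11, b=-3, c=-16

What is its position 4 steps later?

a=35, b=13, c=-44

Constant displacement of (+6, +4, -7) per step.
step 4: a=11, b=-3, c=-16 + (+6, +4, -7) → a=17, b=1, c=-23
step 5: a=17, b=1, c=-23 + (+6, +4, -7) → a=23, b=5, c=-30
step 6: a=23, b=5, c=-30 + (+6, +4, -7) → a=29, b=9, c=-37
step 7: a=29, b=9, c=-37 + (+6, +4, -7) → a=35, b=13, c=-44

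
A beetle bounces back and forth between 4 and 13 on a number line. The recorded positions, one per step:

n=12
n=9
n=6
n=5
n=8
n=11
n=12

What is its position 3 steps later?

n=5

The value reflects between 4 and 13, moving 3 per step.
  step 7: 12 → 9
  step 8: 9 → 6
  step 9: 6 → 5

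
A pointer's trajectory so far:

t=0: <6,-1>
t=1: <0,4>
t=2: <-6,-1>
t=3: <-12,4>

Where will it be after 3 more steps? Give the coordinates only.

<-30,-1>

First: linear, -6 per step → -30 at step 6.
Second: cycles through -1, 4 every 2 steps. Step 6 lands at position 0 of the cycle → -1.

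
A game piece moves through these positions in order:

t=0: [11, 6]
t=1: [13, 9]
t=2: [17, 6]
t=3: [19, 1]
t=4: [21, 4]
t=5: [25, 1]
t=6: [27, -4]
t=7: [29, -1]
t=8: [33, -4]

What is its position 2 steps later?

[37, -6]

The moves between consecutive positions are [+2, +3], [+4, -3], [+2, -5], [+2, +3], [+4, -3], [+2, -5], [+2, +3], [+4, -3]; they repeat the 3-cycle [[+2, +3], [+4, -3], [+2, -5]].
step 9: apply [+2, -5] → [35, -9]
step 10: apply [+2, +3] → [37, -6]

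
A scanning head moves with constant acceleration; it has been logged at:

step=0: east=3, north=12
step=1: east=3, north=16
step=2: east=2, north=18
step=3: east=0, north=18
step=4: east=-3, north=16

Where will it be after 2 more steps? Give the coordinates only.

east=-12, north=6

First differences are (+0, +4), (-1, +2), (-2, +0), (-3, -2); their common second difference is (-1, -2) (constant acceleration).
step 5: east=-3, north=16 + (-4, -4) → east=-7, north=12
step 6: east=-7, north=12 + (-5, -6) → east=-12, north=6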